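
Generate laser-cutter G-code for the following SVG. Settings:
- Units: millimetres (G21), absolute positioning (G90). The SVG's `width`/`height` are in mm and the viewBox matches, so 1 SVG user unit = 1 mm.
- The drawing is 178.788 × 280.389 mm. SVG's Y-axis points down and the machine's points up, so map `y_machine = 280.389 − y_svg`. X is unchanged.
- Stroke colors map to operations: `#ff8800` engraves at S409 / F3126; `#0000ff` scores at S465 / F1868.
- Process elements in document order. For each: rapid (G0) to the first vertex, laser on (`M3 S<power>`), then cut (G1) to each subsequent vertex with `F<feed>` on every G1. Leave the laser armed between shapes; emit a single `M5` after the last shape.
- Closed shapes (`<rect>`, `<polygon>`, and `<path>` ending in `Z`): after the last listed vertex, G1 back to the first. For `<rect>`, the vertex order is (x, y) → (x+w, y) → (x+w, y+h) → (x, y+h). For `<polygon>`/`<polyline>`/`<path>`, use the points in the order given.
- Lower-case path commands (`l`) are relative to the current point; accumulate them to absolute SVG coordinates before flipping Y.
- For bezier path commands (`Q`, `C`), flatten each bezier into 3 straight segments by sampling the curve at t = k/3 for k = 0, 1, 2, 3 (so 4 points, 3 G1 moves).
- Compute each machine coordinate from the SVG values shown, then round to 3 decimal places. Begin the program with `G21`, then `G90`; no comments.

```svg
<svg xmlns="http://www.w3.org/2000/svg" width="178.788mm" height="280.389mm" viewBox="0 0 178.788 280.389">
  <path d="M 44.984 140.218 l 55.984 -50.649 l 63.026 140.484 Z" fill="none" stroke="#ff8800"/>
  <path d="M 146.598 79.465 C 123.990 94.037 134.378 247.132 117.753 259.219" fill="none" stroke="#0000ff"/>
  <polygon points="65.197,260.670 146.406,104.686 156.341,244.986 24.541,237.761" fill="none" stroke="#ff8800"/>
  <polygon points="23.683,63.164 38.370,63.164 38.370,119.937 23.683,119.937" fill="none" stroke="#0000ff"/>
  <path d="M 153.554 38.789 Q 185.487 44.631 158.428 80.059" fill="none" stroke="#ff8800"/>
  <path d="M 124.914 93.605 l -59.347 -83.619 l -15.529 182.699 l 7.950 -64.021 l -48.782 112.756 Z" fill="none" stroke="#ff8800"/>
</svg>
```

1 u = 1 mm; y_m = 280.389 − y.

[1] `<path>` closed polygon, #ff8800→engrave S409 F3126: (44.984,140.171) → (100.968,190.820) → (163.994,50.336) → (44.984,140.171) (closed)

[2] `<path>` cubic bezier, #0000ff→score S465 F1868: (146.598,200.924) → (132.766,150.531) → (127.596,69.907) → (117.753,21.170)

[3] `<polygon>` closed polygon, #ff8800→engrave S409 F3126: (65.197,19.719) → (146.406,175.703) → (156.341,35.403) → (24.541,42.628) → (65.197,19.719) (closed)

[4] `<polygon>` rectangle, #0000ff→score S465 F1868: (23.683,217.225) → (38.370,217.225) → (38.370,160.452) → (23.683,160.452) → (23.683,217.225) (closed)

[5] `<path>` quadratic bezier, #ff8800→engrave S409 F3126: (153.554,241.600) → (168.288,234.418) → (169.913,220.661) → (158.428,200.330)

[6] `<path>` closed polygon, #ff8800→engrave S409 F3126: (124.914,186.784) → (65.567,270.403) → (50.038,87.704) → (57.988,151.725) → (9.206,38.969) → (124.914,186.784) (closed)

G21
G90
G0 X44.984 Y140.171
M3 S409
G1 X100.968 Y190.820 F3126
G1 X163.994 Y50.336 F3126
G1 X44.984 Y140.171 F3126
G0 X146.598 Y200.924
M3 S465
G1 X132.766 Y150.531 F1868
G1 X127.596 Y69.907 F1868
G1 X117.753 Y21.170 F1868
G0 X65.197 Y19.719
M3 S409
G1 X146.406 Y175.703 F3126
G1 X156.341 Y35.403 F3126
G1 X24.541 Y42.628 F3126
G1 X65.197 Y19.719 F3126
G0 X23.683 Y217.225
M3 S465
G1 X38.370 Y217.225 F1868
G1 X38.370 Y160.452 F1868
G1 X23.683 Y160.452 F1868
G1 X23.683 Y217.225 F1868
G0 X153.554 Y241.600
M3 S409
G1 X168.288 Y234.418 F3126
G1 X169.913 Y220.661 F3126
G1 X158.428 Y200.330 F3126
G0 X124.914 Y186.784
M3 S409
G1 X65.567 Y270.403 F3126
G1 X50.038 Y87.704 F3126
G1 X57.988 Y151.725 F3126
G1 X9.206 Y38.969 F3126
G1 X124.914 Y186.784 F3126
M5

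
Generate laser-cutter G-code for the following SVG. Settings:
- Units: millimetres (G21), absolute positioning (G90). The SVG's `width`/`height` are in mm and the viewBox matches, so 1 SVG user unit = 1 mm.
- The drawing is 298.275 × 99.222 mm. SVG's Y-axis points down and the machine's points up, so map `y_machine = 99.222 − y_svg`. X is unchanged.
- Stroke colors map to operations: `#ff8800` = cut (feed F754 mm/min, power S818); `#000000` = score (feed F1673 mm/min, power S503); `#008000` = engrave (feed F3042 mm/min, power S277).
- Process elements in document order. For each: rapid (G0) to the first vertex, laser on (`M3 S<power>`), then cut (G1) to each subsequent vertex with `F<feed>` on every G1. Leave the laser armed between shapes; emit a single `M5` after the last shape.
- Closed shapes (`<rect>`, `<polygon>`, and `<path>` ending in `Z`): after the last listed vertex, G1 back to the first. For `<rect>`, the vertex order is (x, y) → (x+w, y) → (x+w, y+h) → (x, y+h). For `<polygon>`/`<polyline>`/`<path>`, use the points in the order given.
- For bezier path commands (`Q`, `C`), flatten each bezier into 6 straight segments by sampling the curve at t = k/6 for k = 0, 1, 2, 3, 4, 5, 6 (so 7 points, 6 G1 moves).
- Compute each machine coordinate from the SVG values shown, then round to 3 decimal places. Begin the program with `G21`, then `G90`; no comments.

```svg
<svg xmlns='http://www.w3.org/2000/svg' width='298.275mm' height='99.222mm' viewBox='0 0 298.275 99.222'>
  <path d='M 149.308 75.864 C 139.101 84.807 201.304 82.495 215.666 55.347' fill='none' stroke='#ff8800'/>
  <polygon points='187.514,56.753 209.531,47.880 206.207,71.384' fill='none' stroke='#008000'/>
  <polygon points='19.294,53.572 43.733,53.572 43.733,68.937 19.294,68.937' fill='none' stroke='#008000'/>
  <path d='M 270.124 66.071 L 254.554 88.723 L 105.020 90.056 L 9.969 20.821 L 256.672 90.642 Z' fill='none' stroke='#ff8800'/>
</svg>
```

Since the viewBox matches the mm dimensions, user units are millimetres directly. The only transform is the Y-flip y_m = 99.222 − y_svg.

Shape 1 is a cubic bezier drawn with `<path>`. Its stroke #ff8800 means cut at S818, F754. After flipping Y the toolpath is (149.308,23.358) → (149.682,19.887) → (158.784,18.670) → (173.274,20.082) → (189.811,24.503) → (205.055,32.308) → (215.666,43.875).

Shape 2 is a regular polygon drawn with `<polygon>`. Its stroke #008000 means engrave at S277, F3042. After flipping Y the toolpath is (187.514,42.469) → (209.531,51.342) → (206.207,27.838) → (187.514,42.469), returning to the start.

Shape 3 is a rectangle drawn with `<polygon>`. Its stroke #008000 means engrave at S277, F3042. After flipping Y the toolpath is (19.294,45.650) → (43.733,45.650) → (43.733,30.285) → (19.294,30.285) → (19.294,45.650), returning to the start.

Shape 4 is a closed polygon drawn with `<path>`. Its stroke #ff8800 means cut at S818, F754. After flipping Y the toolpath is (270.124,33.151) → (254.554,10.499) → (105.020,9.166) → (9.969,78.401) → (256.672,8.580) → (270.124,33.151), returning to the start.

G21
G90
G0 X149.308 Y23.358
M3 S818
G1 X149.682 Y19.887 F754
G1 X158.784 Y18.670 F754
G1 X173.274 Y20.082 F754
G1 X189.811 Y24.503 F754
G1 X205.055 Y32.308 F754
G1 X215.666 Y43.875 F754
G0 X187.514 Y42.469
M3 S277
G1 X209.531 Y51.342 F3042
G1 X206.207 Y27.838 F3042
G1 X187.514 Y42.469 F3042
G0 X19.294 Y45.650
M3 S277
G1 X43.733 Y45.650 F3042
G1 X43.733 Y30.285 F3042
G1 X19.294 Y30.285 F3042
G1 X19.294 Y45.650 F3042
G0 X270.124 Y33.151
M3 S818
G1 X254.554 Y10.499 F754
G1 X105.020 Y9.166 F754
G1 X9.969 Y78.401 F754
G1 X256.672 Y8.580 F754
G1 X270.124 Y33.151 F754
M5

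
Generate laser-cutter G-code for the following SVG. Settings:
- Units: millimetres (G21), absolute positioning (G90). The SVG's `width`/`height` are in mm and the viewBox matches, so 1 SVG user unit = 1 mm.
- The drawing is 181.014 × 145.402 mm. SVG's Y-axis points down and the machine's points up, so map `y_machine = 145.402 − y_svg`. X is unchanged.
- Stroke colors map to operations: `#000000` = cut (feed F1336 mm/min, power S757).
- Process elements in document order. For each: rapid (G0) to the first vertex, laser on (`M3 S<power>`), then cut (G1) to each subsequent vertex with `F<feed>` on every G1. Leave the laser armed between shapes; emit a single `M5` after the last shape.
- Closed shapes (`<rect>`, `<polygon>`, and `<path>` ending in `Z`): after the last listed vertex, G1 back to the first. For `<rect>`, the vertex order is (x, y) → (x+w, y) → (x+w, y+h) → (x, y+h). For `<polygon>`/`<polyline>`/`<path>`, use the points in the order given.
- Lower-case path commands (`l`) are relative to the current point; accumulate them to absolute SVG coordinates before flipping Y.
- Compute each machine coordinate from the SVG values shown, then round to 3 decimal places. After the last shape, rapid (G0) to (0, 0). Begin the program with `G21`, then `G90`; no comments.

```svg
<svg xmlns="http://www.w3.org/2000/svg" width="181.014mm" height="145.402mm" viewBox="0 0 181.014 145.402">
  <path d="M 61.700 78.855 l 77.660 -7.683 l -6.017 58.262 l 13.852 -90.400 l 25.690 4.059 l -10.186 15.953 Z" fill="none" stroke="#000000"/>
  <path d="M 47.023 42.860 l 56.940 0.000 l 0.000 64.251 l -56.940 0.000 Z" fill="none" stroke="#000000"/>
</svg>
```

1 u = 1 mm; y_m = 145.402 − y.

[1] `<path>` closed polygon, #000000→cut S757 F1336: (61.700,66.547) → (139.360,74.230) → (133.343,15.968) → (147.195,106.368) → (172.885,102.309) → (162.699,86.356) → (61.700,66.547) (closed)

[2] `<path>` rectangle, #000000→cut S757 F1336: (47.023,102.542) → (103.963,102.542) → (103.963,38.291) → (47.023,38.291) → (47.023,102.542) (closed)

G21
G90
G0 X61.700 Y66.547
M3 S757
G1 X139.360 Y74.230 F1336
G1 X133.343 Y15.968 F1336
G1 X147.195 Y106.368 F1336
G1 X172.885 Y102.309 F1336
G1 X162.699 Y86.356 F1336
G1 X61.700 Y66.547 F1336
G0 X47.023 Y102.542
M3 S757
G1 X103.963 Y102.542 F1336
G1 X103.963 Y38.291 F1336
G1 X47.023 Y38.291 F1336
G1 X47.023 Y102.542 F1336
M5
G0 X0.000 Y0.000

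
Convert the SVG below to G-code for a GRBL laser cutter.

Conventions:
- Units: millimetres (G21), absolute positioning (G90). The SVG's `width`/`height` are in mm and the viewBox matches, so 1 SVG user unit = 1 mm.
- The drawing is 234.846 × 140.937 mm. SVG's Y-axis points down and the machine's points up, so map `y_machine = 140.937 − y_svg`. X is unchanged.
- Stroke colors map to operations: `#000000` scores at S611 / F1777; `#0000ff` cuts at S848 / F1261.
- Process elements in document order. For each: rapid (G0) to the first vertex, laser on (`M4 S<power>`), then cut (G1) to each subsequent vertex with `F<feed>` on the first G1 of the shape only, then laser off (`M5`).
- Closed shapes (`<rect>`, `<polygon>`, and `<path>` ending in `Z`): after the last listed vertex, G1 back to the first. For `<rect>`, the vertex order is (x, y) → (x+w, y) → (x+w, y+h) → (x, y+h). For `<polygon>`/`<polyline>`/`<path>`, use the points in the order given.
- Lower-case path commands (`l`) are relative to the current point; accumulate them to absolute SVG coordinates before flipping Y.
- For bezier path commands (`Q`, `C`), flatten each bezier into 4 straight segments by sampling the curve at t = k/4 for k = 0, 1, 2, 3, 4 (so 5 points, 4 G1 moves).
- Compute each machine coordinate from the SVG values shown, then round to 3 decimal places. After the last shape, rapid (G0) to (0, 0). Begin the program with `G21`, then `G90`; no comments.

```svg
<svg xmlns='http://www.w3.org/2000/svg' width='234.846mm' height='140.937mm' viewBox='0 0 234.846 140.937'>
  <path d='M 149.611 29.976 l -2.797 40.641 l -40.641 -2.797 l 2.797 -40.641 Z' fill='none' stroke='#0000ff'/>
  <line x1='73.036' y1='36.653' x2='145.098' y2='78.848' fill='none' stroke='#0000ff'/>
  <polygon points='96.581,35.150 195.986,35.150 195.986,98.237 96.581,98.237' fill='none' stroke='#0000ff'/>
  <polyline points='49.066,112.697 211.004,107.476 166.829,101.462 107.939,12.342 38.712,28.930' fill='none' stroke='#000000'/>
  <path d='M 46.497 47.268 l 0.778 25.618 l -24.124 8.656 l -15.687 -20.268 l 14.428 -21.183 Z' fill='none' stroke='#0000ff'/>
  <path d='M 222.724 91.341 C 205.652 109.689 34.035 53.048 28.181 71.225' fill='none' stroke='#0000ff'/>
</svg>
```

1 u = 1 mm; y_m = 140.937 − y.

[1] `<path>` regular polygon, #0000ff→cut S848 F1261: (149.611,110.961) → (146.814,70.320) → (106.173,73.117) → (108.970,113.758) → (149.611,110.961) (closed)

[2] `<line>` line segment, #0000ff→cut S848 F1261: (73.036,104.284) → (145.098,62.089)

[3] `<polygon>` rectangle, #0000ff→cut S848 F1261: (96.581,105.787) → (195.986,105.787) → (195.986,42.700) → (96.581,42.700) → (96.581,105.787) (closed)

[4] `<polyline>` open polyline, #000000→score S611 F1777: (49.066,28.240) → (211.004,33.461) → (166.829,39.475) → (107.939,128.595) → (38.712,112.007)

[5] `<path>` regular polygon, #0000ff→cut S848 F1261: (46.497,93.669) → (47.275,68.051) → (23.151,59.395) → (7.464,79.663) → (21.892,100.846) → (46.497,93.669) (closed)

[6] `<path>` cubic bezier, #0000ff→cut S848 F1261: (222.724,49.596) → (185.948,47.555) → (121.246,59.590) → (58.647,71.657) → (28.181,69.712)

G21
G90
G0 X149.611 Y110.961
M4 S848
G1 X146.814 Y70.320 F1261
G1 X106.173 Y73.117
G1 X108.970 Y113.758
G1 X149.611 Y110.961
M5
G0 X73.036 Y104.284
M4 S848
G1 X145.098 Y62.089 F1261
M5
G0 X96.581 Y105.787
M4 S848
G1 X195.986 Y105.787 F1261
G1 X195.986 Y42.700
G1 X96.581 Y42.700
G1 X96.581 Y105.787
M5
G0 X49.066 Y28.240
M4 S611
G1 X211.004 Y33.461 F1777
G1 X166.829 Y39.475
G1 X107.939 Y128.595
G1 X38.712 Y112.007
M5
G0 X46.497 Y93.669
M4 S848
G1 X47.275 Y68.051 F1261
G1 X23.151 Y59.395
G1 X7.464 Y79.663
G1 X21.892 Y100.846
G1 X46.497 Y93.669
M5
G0 X222.724 Y49.596
M4 S848
G1 X185.948 Y47.555 F1261
G1 X121.246 Y59.590
G1 X58.647 Y71.657
G1 X28.181 Y69.712
M5
G0 X0.000 Y0.000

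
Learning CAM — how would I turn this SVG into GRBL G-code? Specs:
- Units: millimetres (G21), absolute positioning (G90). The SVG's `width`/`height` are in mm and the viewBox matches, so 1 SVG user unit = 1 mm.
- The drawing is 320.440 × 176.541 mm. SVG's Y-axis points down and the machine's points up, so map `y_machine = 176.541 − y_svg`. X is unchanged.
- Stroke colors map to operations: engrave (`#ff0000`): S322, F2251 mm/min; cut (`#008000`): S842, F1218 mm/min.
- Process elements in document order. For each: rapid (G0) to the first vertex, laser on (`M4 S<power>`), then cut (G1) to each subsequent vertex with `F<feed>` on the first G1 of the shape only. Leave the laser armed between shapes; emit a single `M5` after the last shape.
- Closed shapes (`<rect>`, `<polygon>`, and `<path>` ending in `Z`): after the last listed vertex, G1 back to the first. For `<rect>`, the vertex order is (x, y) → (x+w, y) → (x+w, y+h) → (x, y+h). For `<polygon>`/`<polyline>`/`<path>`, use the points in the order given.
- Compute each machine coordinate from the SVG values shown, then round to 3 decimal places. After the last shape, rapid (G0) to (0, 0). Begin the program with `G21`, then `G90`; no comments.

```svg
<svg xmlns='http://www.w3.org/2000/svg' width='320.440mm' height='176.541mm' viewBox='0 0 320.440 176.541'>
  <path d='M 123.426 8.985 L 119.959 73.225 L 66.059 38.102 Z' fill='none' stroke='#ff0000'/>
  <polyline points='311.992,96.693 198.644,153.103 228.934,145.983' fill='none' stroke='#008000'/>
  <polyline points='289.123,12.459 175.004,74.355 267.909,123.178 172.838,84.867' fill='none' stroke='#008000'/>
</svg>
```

G21
G90
G0 X123.426 Y167.556
M4 S322
G1 X119.959 Y103.316 F2251
G1 X66.059 Y138.439
G1 X123.426 Y167.556
G0 X311.992 Y79.848
M4 S842
G1 X198.644 Y23.438 F1218
G1 X228.934 Y30.558
G0 X289.123 Y164.082
M4 S842
G1 X175.004 Y102.186 F1218
G1 X267.909 Y53.363
G1 X172.838 Y91.674
M5
G0 X0.000 Y0.000

Since the viewBox matches the mm dimensions, user units are millimetres directly. The only transform is the Y-flip y_m = 176.541 − y_svg.

Shape 1 is a regular polygon drawn with `<path>`. Its stroke #ff0000 means engrave at S322, F2251. After flipping Y the toolpath is (123.426,167.556) → (119.959,103.316) → (66.059,138.439) → (123.426,167.556), returning to the start.

Shape 2 is a open polyline drawn with `<polyline>`. Its stroke #008000 means cut at S842, F1218. After flipping Y the toolpath is (311.992,79.848) → (198.644,23.438) → (228.934,30.558).

Shape 3 is a open polyline drawn with `<polyline>`. Its stroke #008000 means cut at S842, F1218. After flipping Y the toolpath is (289.123,164.082) → (175.004,102.186) → (267.909,53.363) → (172.838,91.674).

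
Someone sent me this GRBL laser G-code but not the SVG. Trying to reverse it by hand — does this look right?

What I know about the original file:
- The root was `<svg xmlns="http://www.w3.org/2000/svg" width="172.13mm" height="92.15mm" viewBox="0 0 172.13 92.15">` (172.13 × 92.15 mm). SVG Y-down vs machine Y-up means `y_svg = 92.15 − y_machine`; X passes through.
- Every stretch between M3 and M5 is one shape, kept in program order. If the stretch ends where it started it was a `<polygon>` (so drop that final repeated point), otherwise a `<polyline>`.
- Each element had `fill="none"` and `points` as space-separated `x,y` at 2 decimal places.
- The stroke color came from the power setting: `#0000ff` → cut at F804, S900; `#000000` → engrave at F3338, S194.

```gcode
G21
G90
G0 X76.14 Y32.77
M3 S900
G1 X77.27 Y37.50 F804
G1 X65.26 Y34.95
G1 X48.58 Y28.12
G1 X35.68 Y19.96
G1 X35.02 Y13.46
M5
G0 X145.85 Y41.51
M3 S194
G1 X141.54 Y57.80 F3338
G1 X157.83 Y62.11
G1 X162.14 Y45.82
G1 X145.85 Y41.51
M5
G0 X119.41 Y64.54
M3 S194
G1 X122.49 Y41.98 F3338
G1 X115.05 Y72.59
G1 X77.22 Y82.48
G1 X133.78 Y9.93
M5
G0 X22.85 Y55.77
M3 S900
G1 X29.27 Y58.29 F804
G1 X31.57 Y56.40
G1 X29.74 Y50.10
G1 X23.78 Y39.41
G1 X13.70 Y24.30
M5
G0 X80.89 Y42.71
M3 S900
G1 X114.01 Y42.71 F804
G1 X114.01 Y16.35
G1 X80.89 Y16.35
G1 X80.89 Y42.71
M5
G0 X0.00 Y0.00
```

<svg xmlns="http://www.w3.org/2000/svg" width="172.13mm" height="92.15mm" viewBox="0 0 172.13 92.15">
  <polyline points="76.14,59.38 77.27,54.65 65.26,57.20 48.58,64.03 35.68,72.19 35.02,78.69" fill="none" stroke="#0000ff"/>
  <polygon points="145.85,50.64 141.54,34.35 157.83,30.04 162.14,46.33" fill="none" stroke="#000000"/>
  <polyline points="119.41,27.61 122.49,50.17 115.05,19.56 77.22,9.67 133.78,82.22" fill="none" stroke="#000000"/>
  <polyline points="22.85,36.38 29.27,33.86 31.57,35.75 29.74,42.05 23.78,52.74 13.70,67.85" fill="none" stroke="#0000ff"/>
  <polygon points="80.89,49.44 114.01,49.44 114.01,75.80 80.89,75.80" fill="none" stroke="#0000ff"/>
</svg>

y_svg = 92.15 − y_m.

[1] S900→`#0000ff` (cut); open run; points: 76.14,59.38 77.27,54.65 65.26,57.20 48.58,64.03 35.68,72.19 35.02,78.69

[2] S194→`#000000` (engrave); closed run; points: 145.85,50.64 141.54,34.35 157.83,30.04 162.14,46.33

[3] S194→`#000000` (engrave); open run; points: 119.41,27.61 122.49,50.17 115.05,19.56 77.22,9.67 133.78,82.22

[4] S900→`#0000ff` (cut); open run; points: 22.85,36.38 29.27,33.86 31.57,35.75 29.74,42.05 23.78,52.74 13.70,67.85

[5] S900→`#0000ff` (cut); closed run; points: 80.89,49.44 114.01,49.44 114.01,75.80 80.89,75.80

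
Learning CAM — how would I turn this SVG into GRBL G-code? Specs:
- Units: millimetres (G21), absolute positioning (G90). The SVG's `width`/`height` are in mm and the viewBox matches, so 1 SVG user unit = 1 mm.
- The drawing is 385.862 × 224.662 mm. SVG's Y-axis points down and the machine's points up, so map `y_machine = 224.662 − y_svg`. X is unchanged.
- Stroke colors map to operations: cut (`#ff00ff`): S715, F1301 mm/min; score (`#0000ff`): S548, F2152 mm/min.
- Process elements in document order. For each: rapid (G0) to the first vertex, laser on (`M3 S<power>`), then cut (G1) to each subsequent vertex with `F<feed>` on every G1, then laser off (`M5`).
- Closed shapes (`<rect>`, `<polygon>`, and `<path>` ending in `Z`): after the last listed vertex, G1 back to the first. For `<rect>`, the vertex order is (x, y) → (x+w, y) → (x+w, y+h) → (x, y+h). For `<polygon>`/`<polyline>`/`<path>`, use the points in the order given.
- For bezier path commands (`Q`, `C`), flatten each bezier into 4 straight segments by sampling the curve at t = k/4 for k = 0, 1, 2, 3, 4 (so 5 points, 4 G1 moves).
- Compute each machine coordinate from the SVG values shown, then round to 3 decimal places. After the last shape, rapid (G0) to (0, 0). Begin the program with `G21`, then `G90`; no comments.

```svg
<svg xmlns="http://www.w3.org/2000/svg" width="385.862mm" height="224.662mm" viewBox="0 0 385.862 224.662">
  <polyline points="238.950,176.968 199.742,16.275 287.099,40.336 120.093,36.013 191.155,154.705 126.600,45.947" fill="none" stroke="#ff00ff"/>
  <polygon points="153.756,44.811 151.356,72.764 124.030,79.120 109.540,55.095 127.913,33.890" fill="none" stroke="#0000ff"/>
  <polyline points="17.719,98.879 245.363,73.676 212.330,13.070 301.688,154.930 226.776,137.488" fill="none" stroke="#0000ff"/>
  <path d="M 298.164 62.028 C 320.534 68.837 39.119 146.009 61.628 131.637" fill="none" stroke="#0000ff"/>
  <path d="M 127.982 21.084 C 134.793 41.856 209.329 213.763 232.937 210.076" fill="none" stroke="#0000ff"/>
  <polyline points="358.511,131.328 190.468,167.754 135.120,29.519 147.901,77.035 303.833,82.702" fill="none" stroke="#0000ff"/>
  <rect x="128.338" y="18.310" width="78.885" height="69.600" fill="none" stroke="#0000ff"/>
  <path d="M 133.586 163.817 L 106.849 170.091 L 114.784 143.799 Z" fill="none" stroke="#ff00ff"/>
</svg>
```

Since the viewBox matches the mm dimensions, user units are millimetres directly. The only transform is the Y-flip y_m = 224.662 − y_svg.

Shape 1 is a open polyline drawn with `<polyline>`. Its stroke #ff00ff means cut at S715, F1301. After flipping Y the toolpath is (238.950,47.694) → (199.742,208.387) → (287.099,184.326) → (120.093,188.649) → (191.155,69.957) → (126.600,178.715).

Shape 2 is a regular polygon drawn with `<polygon>`. Its stroke #0000ff means score at S548, F2152. After flipping Y the toolpath is (153.756,179.851) → (151.356,151.898) → (124.030,145.542) → (109.540,169.567) → (127.913,190.772) → (153.756,179.851), returning to the start.

Shape 3 is a open polyline drawn with `<polyline>`. Its stroke #0000ff means score at S548, F2152. After flipping Y the toolpath is (17.719,125.783) → (245.363,150.986) → (212.330,211.592) → (301.688,69.732) → (226.776,87.174).

Shape 4 is a cubic bezier drawn with `<path>`. Its stroke #0000ff means score at S548, F2152. After flipping Y the toolpath is (298.164,162.634) → (267.477,146.864) → (179.844,119.887) → (92.237,96.881) → (61.628,93.025).

Shape 5 is a cubic bezier drawn with `<path>`. Its stroke #0000ff means score at S548, F2152. After flipping Y the toolpath is (127.982,203.578) → (143.935,164.766) → (174.161,99.910) → (207.536,39.639) → (232.937,14.586).

Shape 6 is a open polyline drawn with `<polyline>`. Its stroke #0000ff means score at S548, F2152. After flipping Y the toolpath is (358.511,93.334) → (190.468,56.908) → (135.120,195.143) → (147.901,147.627) → (303.833,141.960).

Shape 7 is a rectangle drawn with `<rect>`. Its stroke #0000ff means score at S548, F2152. After flipping Y the toolpath is (128.338,206.352) → (207.223,206.352) → (207.223,136.752) → (128.338,136.752) → (128.338,206.352), returning to the start.

Shape 8 is a regular polygon drawn with `<path>`. Its stroke #ff00ff means cut at S715, F1301. After flipping Y the toolpath is (133.586,60.845) → (106.849,54.571) → (114.784,80.863) → (133.586,60.845), returning to the start.

G21
G90
G0 X238.950 Y47.694
M3 S715
G1 X199.742 Y208.387 F1301
G1 X287.099 Y184.326 F1301
G1 X120.093 Y188.649 F1301
G1 X191.155 Y69.957 F1301
G1 X126.600 Y178.715 F1301
M5
G0 X153.756 Y179.851
M3 S548
G1 X151.356 Y151.898 F2152
G1 X124.030 Y145.542 F2152
G1 X109.540 Y169.567 F2152
G1 X127.913 Y190.772 F2152
G1 X153.756 Y179.851 F2152
M5
G0 X17.719 Y125.783
M3 S548
G1 X245.363 Y150.986 F2152
G1 X212.330 Y211.592 F2152
G1 X301.688 Y69.732 F2152
G1 X226.776 Y87.174 F2152
M5
G0 X298.164 Y162.634
M3 S548
G1 X267.477 Y146.864 F2152
G1 X179.844 Y119.887 F2152
G1 X92.237 Y96.881 F2152
G1 X61.628 Y93.025 F2152
M5
G0 X127.982 Y203.578
M3 S548
G1 X143.935 Y164.766 F2152
G1 X174.161 Y99.910 F2152
G1 X207.536 Y39.639 F2152
G1 X232.937 Y14.586 F2152
M5
G0 X358.511 Y93.334
M3 S548
G1 X190.468 Y56.908 F2152
G1 X135.120 Y195.143 F2152
G1 X147.901 Y147.627 F2152
G1 X303.833 Y141.960 F2152
M5
G0 X128.338 Y206.352
M3 S548
G1 X207.223 Y206.352 F2152
G1 X207.223 Y136.752 F2152
G1 X128.338 Y136.752 F2152
G1 X128.338 Y206.352 F2152
M5
G0 X133.586 Y60.845
M3 S715
G1 X106.849 Y54.571 F1301
G1 X114.784 Y80.863 F1301
G1 X133.586 Y60.845 F1301
M5
G0 X0.000 Y0.000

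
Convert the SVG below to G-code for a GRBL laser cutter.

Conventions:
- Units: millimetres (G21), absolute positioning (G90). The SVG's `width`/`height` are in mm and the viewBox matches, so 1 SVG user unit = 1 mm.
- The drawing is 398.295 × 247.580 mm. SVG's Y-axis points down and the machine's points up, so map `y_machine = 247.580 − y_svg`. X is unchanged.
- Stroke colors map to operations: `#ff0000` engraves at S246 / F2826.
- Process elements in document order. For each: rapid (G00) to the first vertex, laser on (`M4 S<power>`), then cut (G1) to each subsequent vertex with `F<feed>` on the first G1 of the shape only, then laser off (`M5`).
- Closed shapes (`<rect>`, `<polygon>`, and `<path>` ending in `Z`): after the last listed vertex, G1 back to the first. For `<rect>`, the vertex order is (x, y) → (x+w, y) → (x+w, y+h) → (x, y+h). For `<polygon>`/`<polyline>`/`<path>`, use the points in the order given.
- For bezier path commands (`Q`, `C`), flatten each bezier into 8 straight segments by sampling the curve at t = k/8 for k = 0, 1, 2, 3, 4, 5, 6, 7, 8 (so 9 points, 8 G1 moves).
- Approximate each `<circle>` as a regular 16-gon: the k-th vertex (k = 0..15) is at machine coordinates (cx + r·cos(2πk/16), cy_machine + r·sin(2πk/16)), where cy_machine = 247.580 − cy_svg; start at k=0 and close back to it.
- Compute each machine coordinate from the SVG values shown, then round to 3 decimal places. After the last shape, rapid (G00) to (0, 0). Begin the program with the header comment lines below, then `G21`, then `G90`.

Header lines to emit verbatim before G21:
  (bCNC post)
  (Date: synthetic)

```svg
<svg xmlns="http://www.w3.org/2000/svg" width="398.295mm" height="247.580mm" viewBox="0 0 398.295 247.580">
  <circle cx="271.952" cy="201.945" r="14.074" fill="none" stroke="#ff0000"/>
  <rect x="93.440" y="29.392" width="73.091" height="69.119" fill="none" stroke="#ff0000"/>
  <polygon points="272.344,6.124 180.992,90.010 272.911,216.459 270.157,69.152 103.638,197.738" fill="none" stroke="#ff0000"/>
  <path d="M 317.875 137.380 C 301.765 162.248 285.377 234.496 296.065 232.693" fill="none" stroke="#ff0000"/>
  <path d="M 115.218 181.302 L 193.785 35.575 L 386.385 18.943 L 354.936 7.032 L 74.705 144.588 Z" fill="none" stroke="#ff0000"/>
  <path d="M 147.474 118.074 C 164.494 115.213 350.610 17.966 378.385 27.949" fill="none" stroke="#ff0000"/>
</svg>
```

viewBox `0 0 398.295 247.580` with mm width/height → 1 unit = 1 mm. Flip: y_m = 247.580 − y_svg.

**Shape 1** — `<circle>` circle, stroke `#ff0000` → engrave (S246, F2826). Machine vertices: (286.026,45.635) → (284.955,51.021) → (281.904,55.587) → (277.338,58.638) → (271.952,59.709) → (266.566,58.638) → (262.000,55.587) → (258.949,51.021) → (257.878,45.635) → (258.949,40.249) → (262.000,35.683) → (266.566,32.632) → (271.952,31.561) → (277.338,32.632) → (281.904,35.683) → (284.955,40.249) → (286.026,45.635). Closed: final G1 returns to the first vertex.

**Shape 2** — `<rect>` rectangle, stroke `#ff0000` → engrave (S246, F2826). Machine vertices: (93.440,218.188) → (166.531,218.188) → (166.531,149.069) → (93.440,149.069) → (93.440,218.188). Closed: final G1 returns to the first vertex.

**Shape 3** — `<polygon>` closed polygon, stroke `#ff0000` → engrave (S246, F2826). Machine vertices: (272.344,241.456) → (180.992,157.570) → (272.911,31.121) → (270.157,178.428) → (103.638,49.842) → (272.344,241.456). Closed: final G1 returns to the first vertex.

**Shape 4** — `<path>` cubic bezier, stroke `#ff0000` → engrave (S246, F2826). Control points (SVG): P0=(317.875,137.380), P1=(301.765,162.248), P2=(285.377,234.496), P3=(296.065,232.693); sampled at t=k/8. Machine vertices: (317.875,110.200) → (311.874,98.891) → (306.168,84.563) → (301.076,68.639) → (296.921,52.542) → (294.021,37.695) → (292.698,25.522) → (293.273,17.445) → (296.065,14.887). Open path.

**Shape 5** — `<path>` closed polygon, stroke `#ff0000` → engrave (S246, F2826). Machine vertices: (115.218,66.278) → (193.785,212.005) → (386.385,228.637) → (354.936,240.548) → (74.705,102.992) → (115.218,66.278). Closed: final G1 returns to the first vertex.

**Shape 6** — `<path>` cubic bezier, stroke `#ff0000` → engrave (S246, F2826). Control points (SVG): P0=(147.474,118.074), P1=(164.494,115.213), P2=(350.610,17.966), P3=(378.385,27.949); sampled at t=k/8. Machine vertices: (147.474,129.506) → (161.143,134.609) → (186.828,146.199) → (220.692,161.912) → (258.896,179.385) → (297.605,196.256) → (332.981,210.163) → (361.187,218.742) → (378.385,219.631). Open path.

(bCNC post)
(Date: synthetic)
G21
G90
G00 X286.026 Y45.635
M4 S246
G1 X284.955 Y51.021 F2826
G1 X281.904 Y55.587
G1 X277.338 Y58.638
G1 X271.952 Y59.709
G1 X266.566 Y58.638
G1 X262.000 Y55.587
G1 X258.949 Y51.021
G1 X257.878 Y45.635
G1 X258.949 Y40.249
G1 X262.000 Y35.683
G1 X266.566 Y32.632
G1 X271.952 Y31.561
G1 X277.338 Y32.632
G1 X281.904 Y35.683
G1 X284.955 Y40.249
G1 X286.026 Y45.635
M5
G00 X93.440 Y218.188
M4 S246
G1 X166.531 Y218.188 F2826
G1 X166.531 Y149.069
G1 X93.440 Y149.069
G1 X93.440 Y218.188
M5
G00 X272.344 Y241.456
M4 S246
G1 X180.992 Y157.570 F2826
G1 X272.911 Y31.121
G1 X270.157 Y178.428
G1 X103.638 Y49.842
G1 X272.344 Y241.456
M5
G00 X317.875 Y110.200
M4 S246
G1 X311.874 Y98.891 F2826
G1 X306.168 Y84.563
G1 X301.076 Y68.639
G1 X296.921 Y52.542
G1 X294.021 Y37.695
G1 X292.698 Y25.522
G1 X293.273 Y17.445
G1 X296.065 Y14.887
M5
G00 X115.218 Y66.278
M4 S246
G1 X193.785 Y212.005 F2826
G1 X386.385 Y228.637
G1 X354.936 Y240.548
G1 X74.705 Y102.992
G1 X115.218 Y66.278
M5
G00 X147.474 Y129.506
M4 S246
G1 X161.143 Y134.609 F2826
G1 X186.828 Y146.199
G1 X220.692 Y161.912
G1 X258.896 Y179.385
G1 X297.605 Y196.256
G1 X332.981 Y210.163
G1 X361.187 Y218.742
G1 X378.385 Y219.631
M5
G00 X0.000 Y0.000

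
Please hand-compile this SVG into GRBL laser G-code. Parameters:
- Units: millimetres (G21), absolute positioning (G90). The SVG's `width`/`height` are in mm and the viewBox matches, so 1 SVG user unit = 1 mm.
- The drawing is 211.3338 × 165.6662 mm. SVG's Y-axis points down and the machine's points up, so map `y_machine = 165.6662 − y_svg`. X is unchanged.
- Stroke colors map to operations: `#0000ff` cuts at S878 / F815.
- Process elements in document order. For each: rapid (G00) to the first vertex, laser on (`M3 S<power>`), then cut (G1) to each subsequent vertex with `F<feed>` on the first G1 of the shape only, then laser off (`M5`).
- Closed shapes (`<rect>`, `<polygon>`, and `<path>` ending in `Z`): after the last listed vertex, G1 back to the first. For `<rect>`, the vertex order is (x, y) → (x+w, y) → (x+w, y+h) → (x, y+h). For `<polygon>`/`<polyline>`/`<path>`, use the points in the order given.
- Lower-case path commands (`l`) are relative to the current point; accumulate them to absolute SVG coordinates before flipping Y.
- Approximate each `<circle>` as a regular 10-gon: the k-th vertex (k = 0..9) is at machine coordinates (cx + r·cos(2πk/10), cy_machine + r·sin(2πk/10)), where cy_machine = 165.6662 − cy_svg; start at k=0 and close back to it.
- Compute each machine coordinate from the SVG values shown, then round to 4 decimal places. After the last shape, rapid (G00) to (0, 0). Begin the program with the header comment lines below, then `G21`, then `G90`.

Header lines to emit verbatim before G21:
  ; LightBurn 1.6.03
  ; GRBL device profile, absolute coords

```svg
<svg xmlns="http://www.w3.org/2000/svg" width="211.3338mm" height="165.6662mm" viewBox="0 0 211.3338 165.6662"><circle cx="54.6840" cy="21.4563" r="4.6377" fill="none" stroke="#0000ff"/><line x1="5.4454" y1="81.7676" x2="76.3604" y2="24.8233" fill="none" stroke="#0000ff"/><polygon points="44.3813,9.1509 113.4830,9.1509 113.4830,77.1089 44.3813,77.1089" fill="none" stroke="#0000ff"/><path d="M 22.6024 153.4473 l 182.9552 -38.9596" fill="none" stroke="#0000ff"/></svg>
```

Since the viewBox matches the mm dimensions, user units are millimetres directly. The only transform is the Y-flip y_m = 165.6662 − y_svg.

Shape 1 is a circle drawn with `<circle>`. Its stroke #0000ff means cut at S878, F815. After flipping Y the toolpath is (59.3217,144.2099) → (58.4360,146.9359) → (56.1171,148.6206) → (53.2509,148.6206) → (50.9320,146.9359) → (50.0463,144.2099) → (50.9320,141.4839) → (53.2509,139.7992) → (56.1171,139.7992) → (58.4360,141.4839) → (59.3217,144.2099), returning to the start.

Shape 2 is a line segment drawn with `<line>`. Its stroke #0000ff means cut at S878, F815. After flipping Y the toolpath is (5.4454,83.8986) → (76.3604,140.8429).

Shape 3 is a rectangle drawn with `<polygon>`. Its stroke #0000ff means cut at S878, F815. After flipping Y the toolpath is (44.3813,156.5153) → (113.4830,156.5153) → (113.4830,88.5573) → (44.3813,88.5573) → (44.3813,156.5153), returning to the start.

Shape 4 is a line segment drawn with `<path>`. Its stroke #0000ff means cut at S878, F815. After flipping Y the toolpath is (22.6024,12.2189) → (205.5576,51.1785).

; LightBurn 1.6.03
; GRBL device profile, absolute coords
G21
G90
G00 X59.3217 Y144.2099
M3 S878
G1 X58.4360 Y146.9359 F815
G1 X56.1171 Y148.6206
G1 X53.2509 Y148.6206
G1 X50.9320 Y146.9359
G1 X50.0463 Y144.2099
G1 X50.9320 Y141.4839
G1 X53.2509 Y139.7992
G1 X56.1171 Y139.7992
G1 X58.4360 Y141.4839
G1 X59.3217 Y144.2099
M5
G00 X5.4454 Y83.8986
M3 S878
G1 X76.3604 Y140.8429 F815
M5
G00 X44.3813 Y156.5153
M3 S878
G1 X113.4830 Y156.5153 F815
G1 X113.4830 Y88.5573
G1 X44.3813 Y88.5573
G1 X44.3813 Y156.5153
M5
G00 X22.6024 Y12.2189
M3 S878
G1 X205.5576 Y51.1785 F815
M5
G00 X0.0000 Y0.0000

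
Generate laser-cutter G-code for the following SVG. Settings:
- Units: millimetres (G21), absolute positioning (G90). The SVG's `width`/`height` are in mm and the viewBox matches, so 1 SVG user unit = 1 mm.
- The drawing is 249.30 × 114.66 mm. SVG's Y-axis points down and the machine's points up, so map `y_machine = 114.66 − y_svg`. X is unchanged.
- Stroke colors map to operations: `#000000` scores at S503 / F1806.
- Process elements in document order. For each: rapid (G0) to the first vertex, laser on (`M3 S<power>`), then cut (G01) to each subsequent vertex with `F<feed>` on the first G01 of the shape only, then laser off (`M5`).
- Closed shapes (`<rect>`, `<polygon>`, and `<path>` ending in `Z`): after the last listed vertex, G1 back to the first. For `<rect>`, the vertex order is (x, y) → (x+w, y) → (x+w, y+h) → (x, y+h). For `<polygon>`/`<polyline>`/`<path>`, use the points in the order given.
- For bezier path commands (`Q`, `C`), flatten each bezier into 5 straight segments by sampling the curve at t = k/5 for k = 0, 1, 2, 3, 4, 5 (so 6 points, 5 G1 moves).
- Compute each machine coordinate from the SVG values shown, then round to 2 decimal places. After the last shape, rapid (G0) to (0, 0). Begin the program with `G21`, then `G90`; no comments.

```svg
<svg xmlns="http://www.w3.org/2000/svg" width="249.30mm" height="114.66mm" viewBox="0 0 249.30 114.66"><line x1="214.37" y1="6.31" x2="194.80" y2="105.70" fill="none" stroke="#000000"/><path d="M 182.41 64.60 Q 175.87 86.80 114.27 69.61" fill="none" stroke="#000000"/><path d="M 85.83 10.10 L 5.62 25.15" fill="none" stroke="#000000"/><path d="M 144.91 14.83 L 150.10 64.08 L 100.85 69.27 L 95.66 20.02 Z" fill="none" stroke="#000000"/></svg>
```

G21
G90
G0 X214.37 Y108.35
M3 S503
G01 X194.80 Y8.96 F1806
M5
G0 X182.41 Y50.06
M3 S503
G01 X177.59 Y42.76 F1806
G01 X168.37 Y38.60
G01 X154.74 Y37.60
G01 X136.71 Y39.75
G01 X114.27 Y45.05
M5
G0 X85.83 Y104.56
M3 S503
G01 X5.62 Y89.51 F1806
M5
G0 X144.91 Y99.83
M3 S503
G01 X150.10 Y50.58 F1806
G01 X100.85 Y45.39
G01 X95.66 Y94.64
G01 X144.91 Y99.83
M5
G0 X0.00 Y0.00

Since the viewBox matches the mm dimensions, user units are millimetres directly. The only transform is the Y-flip y_m = 114.66 − y_svg.

Shape 1 is a line segment drawn with `<line>`. Its stroke #000000 means score at S503, F1806. After flipping Y the toolpath is (214.37,108.35) → (194.80,8.96).

Shape 2 is a quadratic bezier drawn with `<path>`. Its stroke #000000 means score at S503, F1806. After flipping Y the toolpath is (182.41,50.06) → (177.59,42.76) → (168.37,38.60) → (154.74,37.60) → (136.71,39.75) → (114.27,45.05).

Shape 3 is a line segment drawn with `<path>`. Its stroke #000000 means score at S503, F1806. After flipping Y the toolpath is (85.83,104.56) → (5.62,89.51).

Shape 4 is a regular polygon drawn with `<path>`. Its stroke #000000 means score at S503, F1806. After flipping Y the toolpath is (144.91,99.83) → (150.10,50.58) → (100.85,45.39) → (95.66,94.64) → (144.91,99.83), returning to the start.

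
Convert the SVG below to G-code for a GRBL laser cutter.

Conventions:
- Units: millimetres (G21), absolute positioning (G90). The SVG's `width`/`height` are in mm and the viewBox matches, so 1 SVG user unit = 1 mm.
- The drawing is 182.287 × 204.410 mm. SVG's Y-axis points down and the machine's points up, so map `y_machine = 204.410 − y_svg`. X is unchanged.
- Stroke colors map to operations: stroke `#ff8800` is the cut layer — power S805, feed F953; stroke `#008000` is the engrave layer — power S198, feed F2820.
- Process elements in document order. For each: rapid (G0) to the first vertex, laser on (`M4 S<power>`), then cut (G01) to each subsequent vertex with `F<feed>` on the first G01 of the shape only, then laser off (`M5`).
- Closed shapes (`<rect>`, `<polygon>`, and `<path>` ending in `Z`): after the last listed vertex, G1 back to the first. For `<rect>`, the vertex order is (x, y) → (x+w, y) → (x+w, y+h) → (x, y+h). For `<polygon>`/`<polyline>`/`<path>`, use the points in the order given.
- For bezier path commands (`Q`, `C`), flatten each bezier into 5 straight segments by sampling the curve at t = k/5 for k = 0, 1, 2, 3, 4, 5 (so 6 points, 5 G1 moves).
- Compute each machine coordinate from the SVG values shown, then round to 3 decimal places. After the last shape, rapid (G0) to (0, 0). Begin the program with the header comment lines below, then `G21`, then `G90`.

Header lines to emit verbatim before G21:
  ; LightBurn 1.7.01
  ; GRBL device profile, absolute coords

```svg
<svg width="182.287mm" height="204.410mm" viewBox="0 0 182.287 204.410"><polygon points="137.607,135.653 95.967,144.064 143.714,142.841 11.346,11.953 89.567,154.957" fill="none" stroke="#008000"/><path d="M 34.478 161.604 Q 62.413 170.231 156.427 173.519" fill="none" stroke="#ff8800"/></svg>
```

1 u = 1 mm; y_m = 204.410 − y.

[1] `<polygon>` closed polygon, #008000→engrave S198 F2820: (137.607,68.757) → (95.967,60.346) → (143.714,61.569) → (11.346,192.457) → (89.567,49.453) → (137.607,68.757) (closed)

[2] `<path>` quadratic bezier, #ff8800→cut S805 F953: (34.478,42.806) → (48.295,39.569) → (67.399,36.759) → (91.788,34.376) → (121.465,32.420) → (156.427,30.891)

; LightBurn 1.7.01
; GRBL device profile, absolute coords
G21
G90
G0 X137.607 Y68.757
M4 S198
G01 X95.967 Y60.346 F2820
G01 X143.714 Y61.569
G01 X11.346 Y192.457
G01 X89.567 Y49.453
G01 X137.607 Y68.757
M5
G0 X34.478 Y42.806
M4 S805
G01 X48.295 Y39.569 F953
G01 X67.399 Y36.759
G01 X91.788 Y34.376
G01 X121.465 Y32.420
G01 X156.427 Y30.891
M5
G0 X0.000 Y0.000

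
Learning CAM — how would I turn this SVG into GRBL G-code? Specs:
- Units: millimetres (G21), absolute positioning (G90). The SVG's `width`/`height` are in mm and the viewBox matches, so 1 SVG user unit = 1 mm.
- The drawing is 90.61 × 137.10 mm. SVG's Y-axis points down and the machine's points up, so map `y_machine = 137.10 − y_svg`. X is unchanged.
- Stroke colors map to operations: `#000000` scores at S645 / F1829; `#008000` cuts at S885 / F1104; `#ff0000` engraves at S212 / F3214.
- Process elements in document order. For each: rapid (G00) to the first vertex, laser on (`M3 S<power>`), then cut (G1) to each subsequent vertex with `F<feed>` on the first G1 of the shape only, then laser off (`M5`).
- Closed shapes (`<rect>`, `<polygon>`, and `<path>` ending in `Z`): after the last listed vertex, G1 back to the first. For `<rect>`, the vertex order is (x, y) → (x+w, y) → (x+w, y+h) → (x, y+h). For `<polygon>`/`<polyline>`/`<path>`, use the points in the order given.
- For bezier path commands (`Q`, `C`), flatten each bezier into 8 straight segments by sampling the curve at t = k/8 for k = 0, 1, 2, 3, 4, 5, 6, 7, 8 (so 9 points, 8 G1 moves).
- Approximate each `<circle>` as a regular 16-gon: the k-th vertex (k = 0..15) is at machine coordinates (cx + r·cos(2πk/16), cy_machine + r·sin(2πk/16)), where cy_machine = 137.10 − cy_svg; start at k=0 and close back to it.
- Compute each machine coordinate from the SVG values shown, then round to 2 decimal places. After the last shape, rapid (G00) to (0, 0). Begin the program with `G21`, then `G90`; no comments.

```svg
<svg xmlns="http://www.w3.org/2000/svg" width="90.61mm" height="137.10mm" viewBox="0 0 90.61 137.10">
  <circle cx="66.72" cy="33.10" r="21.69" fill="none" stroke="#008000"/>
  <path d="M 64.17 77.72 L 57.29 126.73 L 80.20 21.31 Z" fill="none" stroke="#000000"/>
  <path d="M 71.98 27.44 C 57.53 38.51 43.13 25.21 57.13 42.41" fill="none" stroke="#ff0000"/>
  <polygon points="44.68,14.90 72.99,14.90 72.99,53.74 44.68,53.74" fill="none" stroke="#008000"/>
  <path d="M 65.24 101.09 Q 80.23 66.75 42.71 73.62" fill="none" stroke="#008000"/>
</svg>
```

Since the viewBox matches the mm dimensions, user units are millimetres directly. The only transform is the Y-flip y_m = 137.10 − y_svg.

Shape 1 is a circle drawn with `<circle>`. Its stroke #008000 means cut at S885, F1104. After flipping Y the toolpath is (88.41,104.00) → (86.76,112.30) → (82.06,119.34) → (75.02,124.04) → (66.72,125.69) → (58.42,124.04) → (51.38,119.34) → (46.68,112.30) → (45.03,104.00) → (46.68,95.70) → (51.38,88.66) → (58.42,83.96) → (66.72,82.31) → (75.02,83.96) → (82.06,88.66) → (86.76,95.70) → (88.41,104.00), returning to the start.

Shape 2 is a closed polygon drawn with `<path>`. Its stroke #000000 means score at S645, F1829. After flipping Y the toolpath is (64.17,59.38) → (57.29,10.37) → (80.20,115.79) → (64.17,59.38), returning to the start.

Shape 3 is a cubic bezier drawn with `<path>`. Its stroke #ff0000 means engrave at S212, F3214. After flipping Y the toolpath is (71.98,109.66) → (66.62,106.54) → (61.59,105.07) → (57.24,104.59) → (53.89,104.47) → (51.87,104.07) → (51.51,102.73) → (53.16,99.82) → (57.13,94.69).

Shape 4 is a rectangle drawn with `<polygon>`. Its stroke #008000 means cut at S885, F1104. After flipping Y the toolpath is (44.68,122.20) → (72.99,122.20) → (72.99,83.36) → (44.68,83.36) → (44.68,122.20), returning to the start.

Shape 5 is a quadratic bezier drawn with `<path>`. Its stroke #008000 means cut at S885, F1104. After flipping Y the toolpath is (65.24,36.01) → (68.17,43.95) → (69.45,50.60) → (69.10,55.97) → (67.10,60.05) → (63.47,62.84) → (58.19,64.34) → (51.27,64.55) → (42.71,63.48).

G21
G90
G00 X88.41 Y104.00
M3 S885
G1 X86.76 Y112.30 F1104
G1 X82.06 Y119.34
G1 X75.02 Y124.04
G1 X66.72 Y125.69
G1 X58.42 Y124.04
G1 X51.38 Y119.34
G1 X46.68 Y112.30
G1 X45.03 Y104.00
G1 X46.68 Y95.70
G1 X51.38 Y88.66
G1 X58.42 Y83.96
G1 X66.72 Y82.31
G1 X75.02 Y83.96
G1 X82.06 Y88.66
G1 X86.76 Y95.70
G1 X88.41 Y104.00
M5
G00 X64.17 Y59.38
M3 S645
G1 X57.29 Y10.37 F1829
G1 X80.20 Y115.79
G1 X64.17 Y59.38
M5
G00 X71.98 Y109.66
M3 S212
G1 X66.62 Y106.54 F3214
G1 X61.59 Y105.07
G1 X57.24 Y104.59
G1 X53.89 Y104.47
G1 X51.87 Y104.07
G1 X51.51 Y102.73
G1 X53.16 Y99.82
G1 X57.13 Y94.69
M5
G00 X44.68 Y122.20
M3 S885
G1 X72.99 Y122.20 F1104
G1 X72.99 Y83.36
G1 X44.68 Y83.36
G1 X44.68 Y122.20
M5
G00 X65.24 Y36.01
M3 S885
G1 X68.17 Y43.95 F1104
G1 X69.45 Y50.60
G1 X69.10 Y55.97
G1 X67.10 Y60.05
G1 X63.47 Y62.84
G1 X58.19 Y64.34
G1 X51.27 Y64.55
G1 X42.71 Y63.48
M5
G00 X0.00 Y0.00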